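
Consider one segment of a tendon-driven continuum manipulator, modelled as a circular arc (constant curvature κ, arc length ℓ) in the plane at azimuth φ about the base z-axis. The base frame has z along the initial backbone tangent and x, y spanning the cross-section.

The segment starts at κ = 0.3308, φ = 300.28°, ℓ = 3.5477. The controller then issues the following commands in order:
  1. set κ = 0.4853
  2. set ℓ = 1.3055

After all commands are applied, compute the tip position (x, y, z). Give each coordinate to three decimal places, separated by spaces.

0.202 -0.345 1.220

initial: κ=0.3308, φ=300.28°, ℓ=3.5477
cmd 1: set κ=0.4853 → (κ,φ,ℓ)=(0.4853,300.28°,3.5477) → tip=(1.1952,-2.0470,2.0372)
cmd 2: set ℓ=1.3055 → (κ,φ,ℓ)=(0.4853,300.28°,1.3055) → tip=(0.2016,-0.3453,1.2199)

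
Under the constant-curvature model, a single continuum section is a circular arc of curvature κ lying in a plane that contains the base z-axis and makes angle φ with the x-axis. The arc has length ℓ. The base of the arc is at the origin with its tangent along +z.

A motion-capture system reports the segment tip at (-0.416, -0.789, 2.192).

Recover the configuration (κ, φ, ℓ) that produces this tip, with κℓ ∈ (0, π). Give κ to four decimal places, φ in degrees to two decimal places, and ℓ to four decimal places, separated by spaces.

ρ = √(x²+y²) = √(-0.416² + -0.789²) = 0.89195
φ = atan2(y, x) mod 360° = atan2(-0.789, -0.416) = 242.1996°
|p|² = ρ² + z² = 0.89195² + 2.192² = 5.60044
κ = 2ρ / |p|² = 2×0.89195 / 5.60044 = 0.31853
θ = 2·atan2(ρ, z) = 2·atan2(0.89195, 2.192) = 0.77290 rad
ℓ = θ/κ = 0.77290/0.31853 = 2.42647

0.3185 242.20 2.4265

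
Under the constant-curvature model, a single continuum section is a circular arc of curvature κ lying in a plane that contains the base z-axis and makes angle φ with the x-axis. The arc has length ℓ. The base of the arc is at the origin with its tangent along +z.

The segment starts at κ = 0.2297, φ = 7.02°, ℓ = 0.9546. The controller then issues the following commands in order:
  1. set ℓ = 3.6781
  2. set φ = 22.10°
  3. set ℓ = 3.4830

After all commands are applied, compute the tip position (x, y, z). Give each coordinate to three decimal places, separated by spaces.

1.224 0.497 3.123

initial: κ=0.2297, φ=7.02°, ℓ=0.9546
cmd 1: set ℓ=3.6781 → (κ,φ,ℓ)=(0.2297,7.02°,3.6781) → tip=(1.4525,0.1789,3.2559)
cmd 2: set φ=22.10° → (κ,φ,ℓ)=(0.2297,22.10°,3.6781) → tip=(1.3560,0.5506,3.2559)
cmd 3: set ℓ=3.4830 → (κ,φ,ℓ)=(0.2297,22.10°,3.4830) → tip=(1.2235,0.4968,3.1231)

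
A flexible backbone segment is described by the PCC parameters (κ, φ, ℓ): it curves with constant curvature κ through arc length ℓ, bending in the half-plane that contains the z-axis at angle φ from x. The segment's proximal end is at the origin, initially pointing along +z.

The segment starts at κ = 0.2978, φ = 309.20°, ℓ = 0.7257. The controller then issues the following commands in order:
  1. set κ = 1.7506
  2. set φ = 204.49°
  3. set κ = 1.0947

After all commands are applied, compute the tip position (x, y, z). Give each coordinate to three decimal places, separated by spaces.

initial: κ=0.2978, φ=309.20°, ℓ=0.7257
cmd 1: set κ=1.7506 → (κ,φ,ℓ)=(1.7506,309.20°,0.7257) → tip=(0.2542,-0.3117,0.5457)
cmd 2: set φ=204.49° → (κ,φ,ℓ)=(1.7506,204.49°,0.7257) → tip=(-0.3660,-0.1667,0.5457)
cmd 3: set κ=1.0947 → (κ,φ,ℓ)=(1.0947,204.49°,0.7257) → tip=(-0.2488,-0.1133,0.6517)

-0.249 -0.113 0.652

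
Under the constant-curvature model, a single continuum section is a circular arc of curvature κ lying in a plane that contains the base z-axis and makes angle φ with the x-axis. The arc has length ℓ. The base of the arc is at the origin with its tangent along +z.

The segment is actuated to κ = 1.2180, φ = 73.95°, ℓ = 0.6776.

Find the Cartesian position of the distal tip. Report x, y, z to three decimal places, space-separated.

θ = κ·ℓ = 1.2180 × 0.6776 = 0.82532 rad
ρ = (1 − cos θ)/κ = (1 − 0.67832)/1.2180 = 0.26410
z = sin θ / κ = 0.73476/1.2180 = 0.60325
x = ρ cos φ = 0.26410 × cos(73.95°) = 0.07302
y = ρ sin φ = 0.26410 × sin(73.95°) = 0.25381

0.073 0.254 0.603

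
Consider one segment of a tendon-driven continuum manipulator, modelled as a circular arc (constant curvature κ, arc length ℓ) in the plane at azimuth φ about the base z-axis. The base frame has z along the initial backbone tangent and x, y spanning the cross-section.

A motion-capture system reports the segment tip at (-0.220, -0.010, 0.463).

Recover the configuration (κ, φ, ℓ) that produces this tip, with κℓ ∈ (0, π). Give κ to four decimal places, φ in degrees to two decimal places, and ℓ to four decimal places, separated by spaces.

1.6756 182.60 0.5299

ρ = √(x²+y²) = √(-0.220² + -0.010²) = 0.22023
φ = atan2(y, x) mod 360° = atan2(-0.010, -0.220) = 182.6026°
|p|² = ρ² + z² = 0.22023² + 0.463² = 0.26287
κ = 2ρ / |p|² = 2×0.22023 / 0.26287 = 1.67557
θ = 2·atan2(ρ, z) = 2·atan2(0.22023, 0.463) = 0.88796 rad
ℓ = θ/κ = 0.88796/1.67557 = 0.52995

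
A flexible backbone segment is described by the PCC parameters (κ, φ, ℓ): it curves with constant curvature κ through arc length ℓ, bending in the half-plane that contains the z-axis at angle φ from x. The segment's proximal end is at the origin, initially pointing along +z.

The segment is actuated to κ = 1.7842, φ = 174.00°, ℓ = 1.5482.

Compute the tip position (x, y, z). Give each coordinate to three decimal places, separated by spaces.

-1.075 0.113 0.208

θ = κ·ℓ = 1.7842 × 1.5482 = 2.76230 rad
ρ = (1 − cos θ)/κ = (1 − -0.92893)/1.7842 = 1.08112
z = sin θ / κ = 0.37026/1.7842 = 0.20752
x = ρ cos φ = 1.08112 × cos(174.00°) = -1.07519
y = ρ sin φ = 1.08112 × sin(174.00°) = 0.11301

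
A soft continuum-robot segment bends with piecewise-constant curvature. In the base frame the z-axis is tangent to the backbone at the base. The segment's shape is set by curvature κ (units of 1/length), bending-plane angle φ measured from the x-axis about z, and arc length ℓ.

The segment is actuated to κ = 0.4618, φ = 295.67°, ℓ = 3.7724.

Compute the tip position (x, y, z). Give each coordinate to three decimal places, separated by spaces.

1.098 -2.284 2.134

θ = κ·ℓ = 0.4618 × 3.7724 = 1.74209 rad
ρ = (1 − cos θ)/κ = (1 − -0.17046)/0.4618 = 2.53456
z = sin θ / κ = 0.98536/0.4618 = 2.13375
x = ρ cos φ = 2.53456 × cos(295.67°) = 1.09794
y = ρ sin φ = 2.53456 × sin(295.67°) = -2.28441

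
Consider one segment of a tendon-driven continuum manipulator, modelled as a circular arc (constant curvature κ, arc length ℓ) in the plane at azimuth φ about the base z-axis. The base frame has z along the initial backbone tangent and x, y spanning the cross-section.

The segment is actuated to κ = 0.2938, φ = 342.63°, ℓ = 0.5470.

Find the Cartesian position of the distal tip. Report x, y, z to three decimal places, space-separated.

0.042 -0.013 0.545

θ = κ·ℓ = 0.2938 × 0.5470 = 0.16071 rad
ρ = (1 − cos θ)/κ = (1 − 0.98711)/0.2938 = 0.04386
z = sin θ / κ = 0.16002/0.2938 = 0.54465
x = ρ cos φ = 0.04386 × cos(342.63°) = 0.04186
y = ρ sin φ = 0.04386 × sin(342.63°) = -0.01309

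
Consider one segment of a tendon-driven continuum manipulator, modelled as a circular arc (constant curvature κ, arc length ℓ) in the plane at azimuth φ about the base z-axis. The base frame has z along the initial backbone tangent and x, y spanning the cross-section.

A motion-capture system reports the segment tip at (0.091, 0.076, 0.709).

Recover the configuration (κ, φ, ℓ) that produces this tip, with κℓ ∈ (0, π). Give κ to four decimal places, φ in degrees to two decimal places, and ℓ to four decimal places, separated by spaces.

ρ = √(x²+y²) = √(0.091² + 0.076²) = 0.11856
φ = atan2(y, x) mod 360° = atan2(0.076, 0.091) = 39.8674°
|p|² = ρ² + z² = 0.11856² + 0.709² = 0.51674
κ = 2ρ / |p|² = 2×0.11856 / 0.51674 = 0.45889
θ = 2·atan2(ρ, z) = 2·atan2(0.11856, 0.709) = 0.33138 rad
ℓ = θ/κ = 0.33138/0.45889 = 0.72214

0.4589 39.87 0.7221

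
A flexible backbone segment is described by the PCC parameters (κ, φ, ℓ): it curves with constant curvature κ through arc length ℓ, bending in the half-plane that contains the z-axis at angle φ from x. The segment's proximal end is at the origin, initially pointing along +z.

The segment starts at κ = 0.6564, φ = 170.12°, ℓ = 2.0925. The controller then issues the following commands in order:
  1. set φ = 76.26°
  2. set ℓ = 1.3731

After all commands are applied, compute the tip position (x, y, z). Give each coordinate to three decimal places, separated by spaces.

0.137 0.561 1.195

initial: κ=0.6564, φ=170.12°, ℓ=2.0925
cmd 1: set φ=76.26° → (κ,φ,ℓ)=(0.6564,76.26°,2.0925) → tip=(0.2909,1.1898,1.4939)
cmd 2: set ℓ=1.3731 → (κ,φ,ℓ)=(0.6564,76.26°,1.3731) → tip=(0.1373,0.5615,1.1946)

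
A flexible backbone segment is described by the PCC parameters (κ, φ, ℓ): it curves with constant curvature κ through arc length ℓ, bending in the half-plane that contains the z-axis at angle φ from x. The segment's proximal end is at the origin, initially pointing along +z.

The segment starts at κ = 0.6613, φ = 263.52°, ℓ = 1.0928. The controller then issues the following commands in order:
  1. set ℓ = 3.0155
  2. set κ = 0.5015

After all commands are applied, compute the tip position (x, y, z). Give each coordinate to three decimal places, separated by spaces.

initial: κ=0.6613, φ=263.52°, ℓ=1.0928
cmd 1: set ℓ=3.0155 → (κ,φ,ℓ)=(0.6613,263.52°,3.0155) → tip=(-0.2408,-2.1198,1.3787)
cmd 2: set κ=0.5015 → (κ,φ,ℓ)=(0.5015,263.52°,3.0155) → tip=(-0.2119,-1.8654,1.9906)

-0.212 -1.865 1.991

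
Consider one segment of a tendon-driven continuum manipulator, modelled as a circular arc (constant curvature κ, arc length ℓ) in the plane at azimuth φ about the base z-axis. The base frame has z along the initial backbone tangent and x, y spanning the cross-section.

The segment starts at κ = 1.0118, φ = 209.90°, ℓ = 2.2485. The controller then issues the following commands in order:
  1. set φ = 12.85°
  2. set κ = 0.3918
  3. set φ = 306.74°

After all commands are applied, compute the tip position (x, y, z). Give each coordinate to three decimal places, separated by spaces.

0.555 -0.744 1.969

initial: κ=1.0118, φ=209.90°, ℓ=2.2485
cmd 1: set φ=12.85° → (κ,φ,ℓ)=(1.0118,12.85°,2.2485) → tip=(1.5875,0.3621,0.7532)
cmd 2: set κ=0.3918 → (κ,φ,ℓ)=(0.3918,12.85°,2.2485) → tip=(0.9048,0.2064,1.9687)
cmd 3: set φ=306.74° → (κ,φ,ℓ)=(0.3918,306.74°,2.2485) → tip=(0.5551,-0.7437,1.9687)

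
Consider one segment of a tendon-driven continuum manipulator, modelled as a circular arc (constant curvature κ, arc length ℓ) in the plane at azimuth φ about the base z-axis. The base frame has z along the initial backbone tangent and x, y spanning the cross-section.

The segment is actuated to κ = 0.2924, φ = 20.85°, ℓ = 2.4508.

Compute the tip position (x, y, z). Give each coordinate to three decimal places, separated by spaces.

θ = κ·ℓ = 0.2924 × 2.4508 = 0.71661 rad
ρ = (1 − cos θ)/κ = (1 − 0.75403)/0.2924 = 0.84120
z = sin θ / κ = 0.65684/0.2924 = 2.24636
x = ρ cos φ = 0.84120 × cos(20.85°) = 0.78611
y = ρ sin φ = 0.84120 × sin(20.85°) = 0.29940

0.786 0.299 2.246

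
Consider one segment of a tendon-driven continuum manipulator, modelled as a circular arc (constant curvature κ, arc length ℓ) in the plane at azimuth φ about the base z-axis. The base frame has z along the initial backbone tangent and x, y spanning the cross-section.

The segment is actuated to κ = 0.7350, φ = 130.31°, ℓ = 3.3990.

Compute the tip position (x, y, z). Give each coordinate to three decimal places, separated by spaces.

-1.584 1.868 0.816

θ = κ·ℓ = 0.7350 × 3.3990 = 2.49826 rad
ρ = (1 − cos θ)/κ = (1 − -0.80010)/0.7350 = 2.44912
z = sin θ / κ = 0.59986/0.7350 = 0.81614
x = ρ cos φ = 2.44912 × cos(130.31°) = -1.58439
y = ρ sin φ = 2.44912 × sin(130.31°) = 1.86759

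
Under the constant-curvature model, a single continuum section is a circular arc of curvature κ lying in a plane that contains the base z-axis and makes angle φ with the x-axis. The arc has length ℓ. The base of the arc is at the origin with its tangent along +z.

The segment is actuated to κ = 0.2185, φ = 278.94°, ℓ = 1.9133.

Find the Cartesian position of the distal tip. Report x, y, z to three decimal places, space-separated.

0.061 -0.389 1.858

θ = κ·ℓ = 0.2185 × 1.9133 = 0.41806 rad
ρ = (1 − cos θ)/κ = (1 − 0.91388)/0.2185 = 0.39414
z = sin θ / κ = 0.40598/0.2185 = 1.85805
x = ρ cos φ = 0.39414 × cos(278.94°) = 0.06125
y = ρ sin φ = 0.39414 × sin(278.94°) = -0.38935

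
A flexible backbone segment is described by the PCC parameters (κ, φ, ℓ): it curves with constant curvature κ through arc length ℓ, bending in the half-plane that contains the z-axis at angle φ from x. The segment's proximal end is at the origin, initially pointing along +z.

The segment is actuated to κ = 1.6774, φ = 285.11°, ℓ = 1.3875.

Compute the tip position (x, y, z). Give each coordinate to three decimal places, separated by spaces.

0.262 -0.971 0.434

θ = κ·ℓ = 1.6774 × 1.3875 = 2.32739 rad
ρ = (1 − cos θ)/κ = (1 − -0.68645)/1.6774 = 1.00540
z = sin θ / κ = 0.72718/1.6774 = 0.43351
x = ρ cos φ = 1.00540 × cos(285.11°) = 0.26208
y = ρ sin φ = 1.00540 × sin(285.11°) = -0.97064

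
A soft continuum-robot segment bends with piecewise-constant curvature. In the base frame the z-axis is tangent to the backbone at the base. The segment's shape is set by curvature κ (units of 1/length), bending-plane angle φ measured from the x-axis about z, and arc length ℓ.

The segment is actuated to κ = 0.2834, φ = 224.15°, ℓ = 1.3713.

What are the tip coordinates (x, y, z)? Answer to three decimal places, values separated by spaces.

θ = κ·ℓ = 0.2834 × 1.3713 = 0.38863 rad
ρ = (1 − cos θ)/κ = (1 − 0.92543)/0.2834 = 0.26312
z = sin θ / κ = 0.37892/0.2834 = 1.33704
x = ρ cos φ = 0.26312 × cos(224.15°) = -0.18880
y = ρ sin φ = 0.26312 × sin(224.15°) = -0.18328

-0.189 -0.183 1.337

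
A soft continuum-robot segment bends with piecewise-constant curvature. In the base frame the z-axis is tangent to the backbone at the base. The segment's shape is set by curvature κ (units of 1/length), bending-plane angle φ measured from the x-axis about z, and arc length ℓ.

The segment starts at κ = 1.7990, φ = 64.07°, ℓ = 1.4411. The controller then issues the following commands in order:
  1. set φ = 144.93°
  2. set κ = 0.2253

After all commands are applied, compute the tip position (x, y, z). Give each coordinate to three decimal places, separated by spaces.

-0.190 0.133 1.416

initial: κ=1.7990, φ=64.07°, ℓ=1.4411
cmd 1: set φ=144.93° → (κ,φ,ℓ)=(1.7990,144.93°,1.4411) → tip=(-0.8430,0.5918,0.2901)
cmd 2: set κ=0.2253 → (κ,φ,ℓ)=(0.2253,144.93°,1.4411) → tip=(-0.1898,0.1332,1.4159)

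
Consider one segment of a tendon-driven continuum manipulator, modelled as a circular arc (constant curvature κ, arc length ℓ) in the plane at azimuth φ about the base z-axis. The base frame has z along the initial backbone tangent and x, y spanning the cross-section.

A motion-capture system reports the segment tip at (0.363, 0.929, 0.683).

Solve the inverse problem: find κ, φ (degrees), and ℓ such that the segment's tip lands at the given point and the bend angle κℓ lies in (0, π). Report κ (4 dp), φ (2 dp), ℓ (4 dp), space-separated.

ρ = √(x²+y²) = √(0.363² + 0.929²) = 0.99740
φ = atan2(y, x) mod 360° = atan2(0.929, 0.363) = 68.6573°
|p|² = ρ² + z² = 0.99740² + 0.683² = 1.46130
κ = 2ρ / |p|² = 2×0.99740 / 1.46130 = 1.36509
θ = 2·atan2(ρ, z) = 2·atan2(0.99740, 0.683) = 1.94072 rad
ℓ = θ/κ = 1.94072/1.36509 = 1.42168

1.3651 68.66 1.4217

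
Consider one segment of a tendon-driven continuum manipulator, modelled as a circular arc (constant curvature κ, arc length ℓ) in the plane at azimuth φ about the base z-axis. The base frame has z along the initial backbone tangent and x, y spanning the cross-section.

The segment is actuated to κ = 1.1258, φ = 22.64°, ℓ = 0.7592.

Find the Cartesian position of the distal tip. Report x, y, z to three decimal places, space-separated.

θ = κ·ℓ = 1.1258 × 0.7592 = 0.85471 rad
ρ = (1 − cos θ)/κ = (1 − 0.65644)/1.1258 = 0.30517
z = sin θ / κ = 0.75438/1.1258 = 0.67008
x = ρ cos φ = 0.30517 × cos(22.64°) = 0.28165
y = ρ sin φ = 0.30517 × sin(22.64°) = 0.11747

0.282 0.117 0.670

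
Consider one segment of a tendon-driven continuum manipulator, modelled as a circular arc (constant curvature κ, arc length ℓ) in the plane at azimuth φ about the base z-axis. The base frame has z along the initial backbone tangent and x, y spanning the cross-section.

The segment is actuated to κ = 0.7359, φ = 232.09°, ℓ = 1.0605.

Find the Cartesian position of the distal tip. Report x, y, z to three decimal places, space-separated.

-0.242 -0.310 0.956

θ = κ·ℓ = 0.7359 × 1.0605 = 0.78042 rad
ρ = (1 − cos θ)/κ = (1 − 0.71062)/0.7359 = 0.39324
z = sin θ / κ = 0.70358/0.7359 = 0.95608
x = ρ cos φ = 0.39324 × cos(232.09°) = -0.24161
y = ρ sin φ = 0.39324 × sin(232.09°) = -0.31026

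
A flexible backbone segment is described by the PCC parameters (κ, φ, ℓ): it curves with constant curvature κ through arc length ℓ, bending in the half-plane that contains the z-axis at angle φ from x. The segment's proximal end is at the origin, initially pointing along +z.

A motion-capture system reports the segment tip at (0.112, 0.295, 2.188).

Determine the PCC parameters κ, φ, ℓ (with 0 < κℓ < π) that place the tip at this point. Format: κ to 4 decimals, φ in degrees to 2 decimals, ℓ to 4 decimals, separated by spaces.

ρ = √(x²+y²) = √(0.112² + 0.295²) = 0.31555
φ = atan2(y, x) mod 360° = atan2(0.295, 0.112) = 69.2102°
|p|² = ρ² + z² = 0.31555² + 2.188² = 4.88691
κ = 2ρ / |p|² = 2×0.31555 / 4.88691 = 0.12914
θ = 2·atan2(ρ, z) = 2·atan2(0.31555, 2.188) = 0.28646 rad
ℓ = θ/κ = 0.28646/0.12914 = 2.21821

0.1291 69.21 2.2182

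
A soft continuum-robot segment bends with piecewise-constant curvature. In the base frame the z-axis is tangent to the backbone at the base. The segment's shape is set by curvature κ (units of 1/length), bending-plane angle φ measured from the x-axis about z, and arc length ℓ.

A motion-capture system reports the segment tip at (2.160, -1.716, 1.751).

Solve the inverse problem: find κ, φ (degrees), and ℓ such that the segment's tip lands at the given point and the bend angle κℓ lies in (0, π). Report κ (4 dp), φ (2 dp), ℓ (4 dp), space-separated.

0.5168 321.53 3.8903

ρ = √(x²+y²) = √(2.160² + -1.716²) = 2.75867
φ = atan2(y, x) mod 360° = atan2(-1.716, 2.160) = 321.5348°
|p|² = ρ² + z² = 2.75867² + 1.751² = 10.67626
κ = 2ρ / |p|² = 2×2.75867 / 10.67626 = 0.51679
θ = 2·atan2(ρ, z) = 2·atan2(2.75867, 1.751) = 2.01047 rad
ℓ = θ/κ = 2.01047/0.51679 = 3.89033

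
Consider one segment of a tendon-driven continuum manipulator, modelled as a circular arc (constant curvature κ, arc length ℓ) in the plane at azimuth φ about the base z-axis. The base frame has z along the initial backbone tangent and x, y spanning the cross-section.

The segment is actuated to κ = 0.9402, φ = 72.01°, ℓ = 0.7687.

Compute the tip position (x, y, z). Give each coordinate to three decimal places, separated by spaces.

θ = κ·ℓ = 0.9402 × 0.7687 = 0.72273 rad
ρ = (1 − cos θ)/κ = (1 − 0.75000)/0.9402 = 0.26590
z = sin θ / κ = 0.66144/0.9402 = 0.70351
x = ρ cos φ = 0.26590 × cos(72.01°) = 0.08212
y = ρ sin φ = 0.26590 × sin(72.01°) = 0.25290

0.082 0.253 0.704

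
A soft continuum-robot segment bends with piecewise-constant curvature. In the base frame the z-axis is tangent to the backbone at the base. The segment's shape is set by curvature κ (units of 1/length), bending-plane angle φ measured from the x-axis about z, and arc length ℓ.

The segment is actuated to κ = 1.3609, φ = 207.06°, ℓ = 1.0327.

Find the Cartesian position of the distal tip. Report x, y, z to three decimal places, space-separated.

-0.547 -0.279 0.725

θ = κ·ℓ = 1.3609 × 1.0327 = 1.40540 rad
ρ = (1 − cos θ)/κ = (1 − 0.16464)/1.3609 = 0.61383
z = sin θ / κ = 0.98635/1.3609 = 0.72478
x = ρ cos φ = 0.61383 × cos(207.06°) = -0.54663
y = ρ sin φ = 0.61383 × sin(207.06°) = -0.27924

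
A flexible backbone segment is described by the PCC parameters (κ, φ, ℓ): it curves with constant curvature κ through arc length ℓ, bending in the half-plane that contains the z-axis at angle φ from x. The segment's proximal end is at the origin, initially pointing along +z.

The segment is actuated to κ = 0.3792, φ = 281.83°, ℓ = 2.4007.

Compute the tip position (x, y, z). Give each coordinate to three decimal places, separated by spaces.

θ = κ·ℓ = 0.3792 × 2.4007 = 0.91035 rad
ρ = (1 − cos θ)/κ = (1 − 0.61347)/0.3792 = 1.01932
z = sin θ / κ = 0.78972/0.3792 = 2.08258
x = ρ cos φ = 1.01932 × cos(281.83°) = 0.20897
y = ρ sin φ = 1.01932 × sin(281.83°) = -0.99767

0.209 -0.998 2.083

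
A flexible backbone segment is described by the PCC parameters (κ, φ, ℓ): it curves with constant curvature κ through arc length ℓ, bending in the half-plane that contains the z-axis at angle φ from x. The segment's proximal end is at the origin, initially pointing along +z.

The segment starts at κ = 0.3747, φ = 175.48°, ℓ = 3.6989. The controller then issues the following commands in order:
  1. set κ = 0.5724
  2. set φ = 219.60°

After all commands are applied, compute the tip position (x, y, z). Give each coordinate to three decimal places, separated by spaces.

-2.046 -1.692 1.493

initial: κ=0.3747, φ=175.48°, ℓ=3.6989
cmd 1: set κ=0.5724 → (κ,φ,ℓ)=(0.5724,175.48°,3.6989) → tip=(-2.6466,0.2092,1.4926)
cmd 2: set φ=219.60° → (κ,φ,ℓ)=(0.5724,219.60°,3.6989) → tip=(-2.0456,-1.6923,1.4926)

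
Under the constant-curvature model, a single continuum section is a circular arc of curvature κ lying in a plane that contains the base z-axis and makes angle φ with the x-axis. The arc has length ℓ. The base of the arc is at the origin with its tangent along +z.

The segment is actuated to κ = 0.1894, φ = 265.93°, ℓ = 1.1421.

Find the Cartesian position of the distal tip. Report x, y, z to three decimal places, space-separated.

-0.009 -0.123 1.133

θ = κ·ℓ = 0.1894 × 1.1421 = 0.21631 rad
ρ = (1 − cos θ)/κ = (1 − 0.97670)/0.1894 = 0.12305
z = sin θ / κ = 0.21463/0.1894 = 1.13321
x = ρ cos φ = 0.12305 × cos(265.93°) = -0.00873
y = ρ sin φ = 0.12305 × sin(265.93°) = -0.12273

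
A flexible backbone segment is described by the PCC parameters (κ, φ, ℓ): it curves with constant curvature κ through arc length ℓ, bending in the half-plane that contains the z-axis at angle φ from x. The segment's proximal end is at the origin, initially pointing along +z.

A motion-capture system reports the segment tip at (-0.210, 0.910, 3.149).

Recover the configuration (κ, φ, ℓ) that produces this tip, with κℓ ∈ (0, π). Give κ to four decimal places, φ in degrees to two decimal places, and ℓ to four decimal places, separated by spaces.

0.1731 102.99 3.3305

ρ = √(x²+y²) = √(-0.210² + 0.910²) = 0.93392
φ = atan2(y, x) mod 360° = atan2(0.910, -0.210) = 102.9946°
|p|² = ρ² + z² = 0.93392² + 3.149² = 10.78840
κ = 2ρ / |p|² = 2×0.93392 / 10.78840 = 0.17313
θ = 2·atan2(ρ, z) = 2·atan2(0.93392, 3.149) = 0.57662 rad
ℓ = θ/κ = 0.57662/0.17313 = 3.33052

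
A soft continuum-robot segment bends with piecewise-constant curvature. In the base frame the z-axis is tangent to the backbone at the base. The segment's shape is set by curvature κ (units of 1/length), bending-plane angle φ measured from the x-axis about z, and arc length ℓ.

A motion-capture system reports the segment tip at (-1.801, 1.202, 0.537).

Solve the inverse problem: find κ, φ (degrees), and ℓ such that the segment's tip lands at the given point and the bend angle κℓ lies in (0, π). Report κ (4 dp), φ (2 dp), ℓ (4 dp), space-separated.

0.8702 146.28 3.0516

ρ = √(x²+y²) = √(-1.801² + 1.202²) = 2.16527
φ = atan2(y, x) mod 360° = atan2(1.202, -1.801) = 146.2806°
|p|² = ρ² + z² = 2.16527² + 0.537² = 4.97677
κ = 2ρ / |p|² = 2×2.16527 / 4.97677 = 0.87015
θ = 2·atan2(ρ, z) = 2·atan2(2.16527, 0.537) = 2.65539 rad
ℓ = θ/κ = 2.65539/0.87015 = 3.05164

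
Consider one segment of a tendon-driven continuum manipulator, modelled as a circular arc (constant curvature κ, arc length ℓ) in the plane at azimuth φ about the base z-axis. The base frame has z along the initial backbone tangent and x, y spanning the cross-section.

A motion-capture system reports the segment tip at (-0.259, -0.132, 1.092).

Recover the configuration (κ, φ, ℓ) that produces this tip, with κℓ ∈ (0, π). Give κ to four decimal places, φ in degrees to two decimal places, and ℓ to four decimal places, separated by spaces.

ρ = √(x²+y²) = √(-0.259² + -0.132²) = 0.29070
φ = atan2(y, x) mod 360° = atan2(-0.132, -0.259) = 207.0058°
|p|² = ρ² + z² = 0.29070² + 1.092² = 1.27697
κ = 2ρ / |p|² = 2×0.29070 / 1.27697 = 0.45529
θ = 2·atan2(ρ, z) = 2·atan2(0.29070, 1.092) = 0.52035 rad
ℓ = θ/κ = 0.52035/0.45529 = 1.14288

0.4553 207.01 1.1429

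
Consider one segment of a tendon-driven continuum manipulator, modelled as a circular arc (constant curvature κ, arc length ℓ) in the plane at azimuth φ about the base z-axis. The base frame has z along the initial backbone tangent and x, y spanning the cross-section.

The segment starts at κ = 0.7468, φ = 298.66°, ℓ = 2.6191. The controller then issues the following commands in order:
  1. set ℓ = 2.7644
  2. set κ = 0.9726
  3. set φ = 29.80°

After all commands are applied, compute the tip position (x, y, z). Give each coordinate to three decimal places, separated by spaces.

initial: κ=0.7468, φ=298.66°, ℓ=2.6191
cmd 1: set ℓ=2.7644 → (κ,φ,ℓ)=(0.7468,298.66°,2.7644) → tip=(0.9465,-1.7318,1.1792)
cmd 2: set κ=0.9726 → (κ,φ,ℓ)=(0.9726,298.66°,2.7644) → tip=(0.9365,-1.7134,0.4499)
cmd 3: set φ=29.80° → (κ,φ,ℓ)=(0.9726,29.80°,2.7644) → tip=(1.6945,0.9704,0.4499)

1.694 0.970 0.450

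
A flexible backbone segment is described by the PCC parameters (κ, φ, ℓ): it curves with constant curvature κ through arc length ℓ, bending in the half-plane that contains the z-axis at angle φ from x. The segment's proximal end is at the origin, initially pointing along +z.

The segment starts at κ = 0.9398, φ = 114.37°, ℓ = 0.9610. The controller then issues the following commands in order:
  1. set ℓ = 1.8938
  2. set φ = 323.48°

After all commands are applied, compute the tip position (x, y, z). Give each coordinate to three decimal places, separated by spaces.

1.033 -0.765 1.041

initial: κ=0.9398, φ=114.37°, ℓ=0.9610
cmd 1: set ℓ=1.8938 → (κ,φ,ℓ)=(0.9398,114.37°,1.8938) → tip=(-0.5302,1.1703,1.0409)
cmd 2: set φ=323.48° → (κ,φ,ℓ)=(0.9398,323.48°,1.8938) → tip=(1.0325,-0.7646,1.0409)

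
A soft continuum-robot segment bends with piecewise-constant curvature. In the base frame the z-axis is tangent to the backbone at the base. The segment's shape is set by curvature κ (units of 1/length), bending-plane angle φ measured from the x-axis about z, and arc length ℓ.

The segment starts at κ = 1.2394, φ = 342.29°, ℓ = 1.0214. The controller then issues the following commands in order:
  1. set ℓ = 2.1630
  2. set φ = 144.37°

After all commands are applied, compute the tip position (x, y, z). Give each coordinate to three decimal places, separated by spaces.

initial: κ=1.2394, φ=342.29°, ℓ=1.0214
cmd 1: set ℓ=2.1630 → (κ,φ,ℓ)=(1.2394,342.29°,2.1630) → tip=(1.4571,-0.4653,0.3588)
cmd 2: set φ=144.37° → (κ,φ,ℓ)=(1.2394,144.37°,2.1630) → tip=(-1.2432,0.8910,0.3588)

-1.243 0.891 0.359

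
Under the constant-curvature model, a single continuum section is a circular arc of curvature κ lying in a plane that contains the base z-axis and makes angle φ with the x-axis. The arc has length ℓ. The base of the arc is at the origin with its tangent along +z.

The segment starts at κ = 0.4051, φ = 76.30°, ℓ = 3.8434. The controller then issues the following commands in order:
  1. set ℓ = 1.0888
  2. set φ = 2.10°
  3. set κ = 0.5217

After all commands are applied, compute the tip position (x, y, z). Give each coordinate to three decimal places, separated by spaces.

initial: κ=0.4051, φ=76.30°, ℓ=3.8434
cmd 1: set ℓ=1.0888 → (κ,φ,ℓ)=(0.4051,76.30°,1.0888) → tip=(0.0560,0.2295,1.0538)
cmd 2: set φ=2.10° → (κ,φ,ℓ)=(0.4051,2.10°,1.0888) → tip=(0.2361,0.0087,1.0538)
cmd 3: set κ=0.5217 → (κ,φ,ℓ)=(0.5217,2.10°,1.0888) → tip=(0.3008,0.0110,1.0312)

0.301 0.011 1.031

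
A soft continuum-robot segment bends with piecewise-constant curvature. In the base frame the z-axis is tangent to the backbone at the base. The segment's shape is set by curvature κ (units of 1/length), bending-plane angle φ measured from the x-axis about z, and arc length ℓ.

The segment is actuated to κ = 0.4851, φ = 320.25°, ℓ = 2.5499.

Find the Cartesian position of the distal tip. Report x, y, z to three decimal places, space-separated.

1.066 -0.886 1.948

θ = κ·ℓ = 0.4851 × 2.5499 = 1.23696 rad
ρ = (1 − cos θ)/κ = (1 − 0.32767)/0.4851 = 1.38595
z = sin θ / κ = 0.94479/0.4851 = 1.94762
x = ρ cos φ = 1.38595 × cos(320.25°) = 1.06558
y = ρ sin φ = 1.38595 × sin(320.25°) = -0.88623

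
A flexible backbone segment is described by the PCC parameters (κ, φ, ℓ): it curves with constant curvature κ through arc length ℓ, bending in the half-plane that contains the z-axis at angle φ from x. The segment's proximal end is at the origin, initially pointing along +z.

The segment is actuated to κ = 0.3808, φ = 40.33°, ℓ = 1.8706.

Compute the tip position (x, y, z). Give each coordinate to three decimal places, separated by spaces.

θ = κ·ℓ = 0.3808 × 1.8706 = 0.71232 rad
ρ = (1 − cos θ)/κ = (1 − 0.75684)/0.3808 = 0.63854
z = sin θ / κ = 0.65359/0.3808 = 1.71637
x = ρ cos φ = 0.63854 × cos(40.33°) = 0.48678
y = ρ sin φ = 0.63854 × sin(40.33°) = 0.41325

0.487 0.413 1.716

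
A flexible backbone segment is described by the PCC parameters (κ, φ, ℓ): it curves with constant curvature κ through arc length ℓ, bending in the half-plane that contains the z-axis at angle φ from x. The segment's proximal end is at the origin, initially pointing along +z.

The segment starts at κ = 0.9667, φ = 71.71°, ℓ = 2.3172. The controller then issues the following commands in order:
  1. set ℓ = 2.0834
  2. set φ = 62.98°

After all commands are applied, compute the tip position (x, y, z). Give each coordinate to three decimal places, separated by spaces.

initial: κ=0.9667, φ=71.71°, ℓ=2.3172
cmd 1: set ℓ=2.0834 → (κ,φ,ℓ)=(0.9667,71.71°,2.0834) → tip=(0.4639,1.4034,0.9345)
cmd 2: set φ=62.98° → (κ,φ,ℓ)=(0.9667,62.98°,2.0834) → tip=(0.6715,1.3167,0.9345)

0.671 1.317 0.934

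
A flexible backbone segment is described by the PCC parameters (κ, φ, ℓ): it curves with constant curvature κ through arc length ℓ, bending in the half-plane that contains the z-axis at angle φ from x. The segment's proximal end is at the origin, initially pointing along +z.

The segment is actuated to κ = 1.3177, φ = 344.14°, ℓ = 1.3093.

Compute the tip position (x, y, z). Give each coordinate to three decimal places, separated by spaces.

θ = κ·ℓ = 1.3177 × 1.3093 = 1.72526 rad
ρ = (1 − cos θ)/κ = (1 − -0.15385)/1.3177 = 0.87566
z = sin θ / κ = 0.98809/1.3177 = 0.74986
x = ρ cos φ = 0.87566 × cos(344.14°) = 0.84232
y = ρ sin φ = 0.87566 × sin(344.14°) = -0.23931

0.842 -0.239 0.750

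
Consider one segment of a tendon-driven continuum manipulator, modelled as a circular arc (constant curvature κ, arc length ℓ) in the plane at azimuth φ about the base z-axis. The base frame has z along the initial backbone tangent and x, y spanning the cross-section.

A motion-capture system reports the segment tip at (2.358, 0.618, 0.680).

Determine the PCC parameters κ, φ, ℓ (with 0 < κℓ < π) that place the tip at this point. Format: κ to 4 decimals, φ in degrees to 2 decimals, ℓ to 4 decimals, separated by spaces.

ρ = √(x²+y²) = √(2.358² + 0.618²) = 2.43764
φ = atan2(y, x) mod 360° = atan2(0.618, 2.358) = 14.6861°
|p|² = ρ² + z² = 2.43764² + 0.680² = 6.40449
κ = 2ρ / |p|² = 2×2.43764 / 6.40449 = 0.76123
θ = 2·atan2(ρ, z) = 2·atan2(2.43764, 0.680) = 2.59751 rad
ℓ = θ/κ = 2.59751/0.76123 = 3.41226

0.7612 14.69 3.4123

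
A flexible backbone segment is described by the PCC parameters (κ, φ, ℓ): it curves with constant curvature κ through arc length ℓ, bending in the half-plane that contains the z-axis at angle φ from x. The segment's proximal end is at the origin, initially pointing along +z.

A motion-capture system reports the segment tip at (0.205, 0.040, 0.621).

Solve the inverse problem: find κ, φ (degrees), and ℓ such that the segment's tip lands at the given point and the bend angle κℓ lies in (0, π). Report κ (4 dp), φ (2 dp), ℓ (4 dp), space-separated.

ρ = √(x²+y²) = √(0.205² + 0.040²) = 0.20887
φ = atan2(y, x) mod 360° = atan2(0.040, 0.205) = 11.0409°
|p|² = ρ² + z² = 0.20887² + 0.621² = 0.42927
κ = 2ρ / |p|² = 2×0.20887 / 0.42927 = 0.97313
θ = 2·atan2(ρ, z) = 2·atan2(0.20887, 0.621) = 0.64890 rad
ℓ = θ/κ = 0.64890/0.97313 = 0.66682

0.9731 11.04 0.6668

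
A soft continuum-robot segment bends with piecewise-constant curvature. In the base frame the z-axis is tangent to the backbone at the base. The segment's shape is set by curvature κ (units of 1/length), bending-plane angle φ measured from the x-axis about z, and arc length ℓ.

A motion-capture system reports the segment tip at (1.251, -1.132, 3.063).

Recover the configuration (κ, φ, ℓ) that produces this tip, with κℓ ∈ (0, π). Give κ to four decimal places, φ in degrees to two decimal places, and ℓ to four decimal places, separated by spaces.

ρ = √(x²+y²) = √(1.251² + -1.132²) = 1.68714
φ = atan2(y, x) mod 360° = atan2(-1.132, 1.251) = 317.8588°
|p|² = ρ² + z² = 1.68714² + 3.063² = 12.22839
κ = 2ρ / |p|² = 2×1.68714 / 12.22839 = 0.27594
θ = 2·atan2(ρ, z) = 2·atan2(1.68714, 3.063) = 1.00693 rad
ℓ = θ/κ = 1.00693/0.27594 = 3.64913

0.2759 317.86 3.6491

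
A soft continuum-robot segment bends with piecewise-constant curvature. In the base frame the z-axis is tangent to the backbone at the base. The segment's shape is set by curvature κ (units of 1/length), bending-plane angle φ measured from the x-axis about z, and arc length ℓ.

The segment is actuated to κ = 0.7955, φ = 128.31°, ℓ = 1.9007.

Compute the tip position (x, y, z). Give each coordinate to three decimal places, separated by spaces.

-0.733 0.928 1.255

θ = κ·ℓ = 0.7955 × 1.9007 = 1.51201 rad
ρ = (1 − cos θ)/κ = (1 − 0.05876)/0.7955 = 1.18321
z = sin θ / κ = 0.99827/0.7955 = 1.25490
x = ρ cos φ = 1.18321 × cos(128.31°) = -0.73349
y = ρ sin φ = 1.18321 × sin(128.31°) = 0.92843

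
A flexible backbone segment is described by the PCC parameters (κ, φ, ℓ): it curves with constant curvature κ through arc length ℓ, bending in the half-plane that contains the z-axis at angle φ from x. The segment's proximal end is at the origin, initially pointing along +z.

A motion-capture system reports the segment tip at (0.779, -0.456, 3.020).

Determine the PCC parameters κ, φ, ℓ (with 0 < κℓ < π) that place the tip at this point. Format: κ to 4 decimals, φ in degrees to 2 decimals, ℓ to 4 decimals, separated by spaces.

0.1817 329.66 3.1968

ρ = √(x²+y²) = √(0.779² + -0.456²) = 0.90265
φ = atan2(y, x) mod 360° = atan2(-0.456, 0.779) = 329.6568°
|p|² = ρ² + z² = 0.90265² + 3.020² = 9.93518
κ = 2ρ / |p|² = 2×0.90265 / 9.93518 = 0.18171
θ = 2·atan2(ρ, z) = 2·atan2(0.90265, 3.020) = 0.58088 rad
ℓ = θ/κ = 0.58088/0.18171 = 3.19677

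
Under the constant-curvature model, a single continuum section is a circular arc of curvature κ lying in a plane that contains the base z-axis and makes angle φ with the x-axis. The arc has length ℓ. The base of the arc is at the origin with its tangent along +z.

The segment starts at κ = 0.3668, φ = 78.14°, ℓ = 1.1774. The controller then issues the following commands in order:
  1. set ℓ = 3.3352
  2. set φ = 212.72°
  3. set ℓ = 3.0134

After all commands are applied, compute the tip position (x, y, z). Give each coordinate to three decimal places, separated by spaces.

-1.264 -0.812 2.436

initial: κ=0.3668, φ=78.14°, ℓ=1.1774
cmd 1: set ℓ=3.3352 → (κ,φ,ℓ)=(0.3668,78.14°,3.3352) → tip=(0.3695,1.7596,2.5634)
cmd 2: set φ=212.72° → (κ,φ,ℓ)=(0.3668,212.72°,3.3352) → tip=(-1.5127,-0.9719,2.5634)
cmd 3: set ℓ=3.0134 → (κ,φ,ℓ)=(0.3668,212.72°,3.0134) → tip=(-1.2642,-0.8122,2.4362)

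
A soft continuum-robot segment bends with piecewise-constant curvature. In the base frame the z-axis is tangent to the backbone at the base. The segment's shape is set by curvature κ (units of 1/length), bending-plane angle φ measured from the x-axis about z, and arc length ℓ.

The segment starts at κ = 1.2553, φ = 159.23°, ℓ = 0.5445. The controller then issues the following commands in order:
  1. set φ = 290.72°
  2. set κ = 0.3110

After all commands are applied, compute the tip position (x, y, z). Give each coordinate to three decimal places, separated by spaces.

0.016 -0.043 0.542

initial: κ=1.2553, φ=159.23°, ℓ=0.5445
cmd 1: set φ=290.72° → (κ,φ,ℓ)=(1.2553,290.72°,0.5445) → tip=(0.0633,-0.1674,0.5031)
cmd 2: set κ=0.3110 → (κ,φ,ℓ)=(0.3110,290.72°,0.5445) → tip=(0.0163,-0.0430,0.5419)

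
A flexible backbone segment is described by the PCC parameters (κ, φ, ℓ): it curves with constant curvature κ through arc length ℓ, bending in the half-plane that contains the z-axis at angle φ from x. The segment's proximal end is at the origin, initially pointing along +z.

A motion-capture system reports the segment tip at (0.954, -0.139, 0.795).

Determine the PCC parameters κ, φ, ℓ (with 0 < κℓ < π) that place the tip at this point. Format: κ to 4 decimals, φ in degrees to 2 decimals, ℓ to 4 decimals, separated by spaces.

1.2348 351.71 1.4273

ρ = √(x²+y²) = √(0.954² + -0.139²) = 0.96407
φ = atan2(y, x) mod 360° = atan2(-0.139, 0.954) = 351.7102°
|p|² = ρ² + z² = 0.96407² + 0.795² = 1.56146
κ = 2ρ / |p|² = 2×0.96407 / 1.56146 = 1.23483
θ = 2·atan2(ρ, z) = 2·atan2(0.96407, 0.795) = 1.76244 rad
ℓ = θ/κ = 1.76244/1.23483 = 1.42727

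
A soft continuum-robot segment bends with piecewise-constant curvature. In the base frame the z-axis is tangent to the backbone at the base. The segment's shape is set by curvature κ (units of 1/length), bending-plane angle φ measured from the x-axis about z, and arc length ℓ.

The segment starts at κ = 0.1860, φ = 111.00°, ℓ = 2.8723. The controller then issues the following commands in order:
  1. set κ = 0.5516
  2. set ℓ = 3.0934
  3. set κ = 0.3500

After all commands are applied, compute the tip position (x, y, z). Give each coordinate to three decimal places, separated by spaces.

-0.544 1.416 2.523

initial: κ=0.1860, φ=111.00°, ℓ=2.8723
cmd 1: set κ=0.5516 → (κ,φ,ℓ)=(0.5516,111.00°,2.8723) → tip=(-0.6585,1.7155,1.8127)
cmd 2: set ℓ=3.0934 → (κ,φ,ℓ)=(0.5516,111.00°,3.0934) → tip=(-0.7375,1.9212,1.7963)
cmd 3: set κ=0.3500 → (κ,φ,ℓ)=(0.3500,111.00°,3.0934) → tip=(-0.5437,1.4165,2.5235)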